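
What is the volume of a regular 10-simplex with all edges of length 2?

V_10 = √(11) · 2^10 / (10! · 2^(10/2)) ≈ 2.92471e-05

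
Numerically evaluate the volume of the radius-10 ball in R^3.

Volume = π^{3/2}·(10)^3/Γ(5/2) = 4000·π/3 ≈ 4188.79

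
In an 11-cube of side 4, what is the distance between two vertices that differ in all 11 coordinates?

||(4,4,...,4)|| = √(11)·4 ≈ 13.2665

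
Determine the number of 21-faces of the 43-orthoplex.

Number of 21-faces = 2^(21+1) · C(43,21+1) = 4194304 · 1052049481860 = 4412615349963325440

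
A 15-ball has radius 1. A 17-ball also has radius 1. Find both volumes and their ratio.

V_15(1.0) ≈ 0.381443. V_17(1.0) ≈ 0.140981. Ratio V_15/V_17 ≈ 2.706.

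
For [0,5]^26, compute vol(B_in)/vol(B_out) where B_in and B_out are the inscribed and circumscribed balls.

The radii are 5/2 and 5√26/2, so the volume ratio is (1/√26)^26 = 26^{-26/2} ≈ 4.03038e-19.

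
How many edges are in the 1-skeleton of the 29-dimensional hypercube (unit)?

Each of the 2^29 = 536870912 vertices has degree 29; total edges = 29·2^29/2 = 7784628224.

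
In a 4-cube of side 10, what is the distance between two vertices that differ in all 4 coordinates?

The space diagonal of an n-cube of side s is s√n. Here 10·√4 = 20.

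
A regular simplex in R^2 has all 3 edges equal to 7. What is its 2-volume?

Area = (√3/4) · 7² = 21.2176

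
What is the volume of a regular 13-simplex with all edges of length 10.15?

Volume = 10.15^13 · √(14/2^13) / 13! ≈ 80.5652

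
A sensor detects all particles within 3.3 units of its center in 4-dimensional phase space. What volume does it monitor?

Volume = π^{4/2}·(3.3)^4/Γ(3) ≈ 585.229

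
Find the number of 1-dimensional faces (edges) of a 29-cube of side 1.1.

Each of the 2^29 = 536870912 vertices has degree 29; total edges = 29·2^29/2 = 7784628224.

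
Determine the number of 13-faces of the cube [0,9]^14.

f_13(14-cube) = (14 choose 13) · 2^1 = 28.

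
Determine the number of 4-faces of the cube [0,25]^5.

f_4(5-cube) = (5 choose 4) · 2^1 = 10.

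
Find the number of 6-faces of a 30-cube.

Choose 6 of 30 axes to span the face (C(30,6) = 593775 ways), then fix each of the remaining 24 coordinates at one of its two extreme values (2^24 = 16777216 ways): 593775·16777216 = 9961891430400.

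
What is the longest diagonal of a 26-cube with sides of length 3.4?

Diagonal = √26 · 3.4 ≈ 17.3367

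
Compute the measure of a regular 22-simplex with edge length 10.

Volume = 10^22 · √(23/2^22) / 22! ≈ 0.0208337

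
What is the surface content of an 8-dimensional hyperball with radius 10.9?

S = n·V_n(r)/r = 8·V_8(10.9)/10.9 (volume-to-surface relation), giving 5.93559e+08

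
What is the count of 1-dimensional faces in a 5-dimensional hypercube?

Choose 1 of 5 axes to span the face (C(5,1) = 5 ways), then fix each of the remaining 4 coordinates at one of its two extreme values (2^4 = 16 ways): 5·16 = 80.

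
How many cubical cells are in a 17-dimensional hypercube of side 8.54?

Number of 3-faces = C(17,3) · 2^(17-3) = 680 · 16384 = 11141120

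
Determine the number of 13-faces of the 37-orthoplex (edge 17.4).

f_13(37-orthoplex) = 2^14 · (37 choose 14) = 100058510131200.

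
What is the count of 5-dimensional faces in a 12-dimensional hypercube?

An n-cube has C(n,k)·2^(n-k) k-faces. Here C(12,5)·2^7 = 792·128 = 101376.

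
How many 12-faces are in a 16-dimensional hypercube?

f_12(16-cube) = (16 choose 12) · 2^4 = 29120.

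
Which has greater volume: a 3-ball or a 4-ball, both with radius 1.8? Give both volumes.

V_3(1.8) ≈ 24.429. V_4(1.8) ≈ 51.8036. The 4-ball is larger.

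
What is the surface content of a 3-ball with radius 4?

S_3(4) = 2·π^(3/2)·(4)^2 / Γ(3/2) = 4πr² = 4π·(4)² ≈ 201.062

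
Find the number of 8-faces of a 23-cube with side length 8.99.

Number of 8-faces = C(23,8) · 2^(23-8) = 490314 · 32768 = 16066609152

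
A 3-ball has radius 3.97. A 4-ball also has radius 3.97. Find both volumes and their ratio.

V_3(3.97) ≈ 262.096. V_4(3.97) ≈ 1225.83. Ratio V_3/V_4 ≈ 0.2138.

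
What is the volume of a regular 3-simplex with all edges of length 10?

Volume = (√2/12) · 10³ = 117.851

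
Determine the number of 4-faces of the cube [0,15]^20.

An n-cube has C(n,k)·2^(n-k) k-faces. Here C(20,4)·2^16 = 4845·65536 = 317521920.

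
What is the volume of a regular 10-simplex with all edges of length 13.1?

V = (13.1^10 / 10!) · √((10+1) / 2^10) ≈ 4251.05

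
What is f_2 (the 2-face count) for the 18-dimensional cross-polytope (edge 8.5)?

Each 2-face is the convex hull of 3 vertices, one chosen as ±e_i from each of 3 distinct axes: 2^3·C(18,3) = 6528.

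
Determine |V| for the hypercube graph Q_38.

An n-cube has 2^n vertices; for n = 38 that is 2^38 = 274877906944.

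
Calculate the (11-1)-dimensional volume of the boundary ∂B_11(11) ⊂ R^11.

|∂B_11(11)| = 1659995174464·π^5/945 ≈ 5.37557e+11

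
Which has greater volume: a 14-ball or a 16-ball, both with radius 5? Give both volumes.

V_14(5) ≈ 3.65762e+09. V_16(5) ≈ 3.59086e+10. The 16-ball is larger.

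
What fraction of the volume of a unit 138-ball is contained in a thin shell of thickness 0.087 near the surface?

Shell fraction = 1 - (1-0.087)^138 ≈ 0.9999964927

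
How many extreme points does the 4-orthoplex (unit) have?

An n-cross-polytope has 2n vertices; here n = 4, giving 8.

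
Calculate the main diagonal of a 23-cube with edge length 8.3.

Diagonal = √23 · 8.3 ≈ 39.8054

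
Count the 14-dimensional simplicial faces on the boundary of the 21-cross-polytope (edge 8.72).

Number of 14-faces = 2^(14+1) · C(21,14+1) = 32768 · 54264 = 1778122752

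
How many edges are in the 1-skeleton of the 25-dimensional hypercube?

An n-cube has n·2^(n-1) edges. With n = 25: 25·16777216 = 419430400.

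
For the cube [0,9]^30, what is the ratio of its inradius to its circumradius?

Ratio = (s/2)/(s√30/2) = 30^(-1/2) ≈ 0.182574.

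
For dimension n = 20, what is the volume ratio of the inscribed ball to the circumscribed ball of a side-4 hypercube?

The radii are 4/2 and 4√20/2, so the volume ratio is (1/√20)^20 = 20^{-20/2} ≈ 9.76562e-14.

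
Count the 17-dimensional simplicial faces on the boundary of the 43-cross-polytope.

Number of 17-faces = 2^(17+1) · C(43,17+1) = 262144 · 608359048206 = 159477674332913664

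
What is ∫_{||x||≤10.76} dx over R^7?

V_7(10.76) = π^(7/2) · (10.76)^7 / Γ(7/2 + 1) ≈ 7.8898e+07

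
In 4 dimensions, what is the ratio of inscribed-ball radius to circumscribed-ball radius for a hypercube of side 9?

r_in = 9/2 (half the side); r_out = 9√4/2 (half the diagonal). Ratio = 1/√4 ≈ 0.5.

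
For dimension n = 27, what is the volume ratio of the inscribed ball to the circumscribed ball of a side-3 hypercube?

Volume scales as r^n, and r_in/r_out = 1/√27, giving (1/√27)^27 ≈ 4.74886e-20.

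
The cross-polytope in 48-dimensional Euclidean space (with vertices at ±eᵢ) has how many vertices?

The vertices are ±e_1, ..., ±e_48, so there are 2·48 = 96.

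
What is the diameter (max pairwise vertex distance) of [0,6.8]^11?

||(6.8,6.8,...,6.8)|| = √(11)·6.8 ≈ 22.553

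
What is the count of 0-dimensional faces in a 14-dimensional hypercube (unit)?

An n-cube has C(n,k)·2^(n-k) k-faces. Here C(14,0)·2^14 = 1·16384 = 16384.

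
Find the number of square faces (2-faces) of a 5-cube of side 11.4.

Choose 2 of 5 axes to span the face (C(5,2) = 10 ways), then fix each of the remaining 3 coordinates at one of its two extreme values (2^3 = 8 ways): 10·8 = 80.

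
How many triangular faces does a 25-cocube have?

Number of 2-faces = 2^(2+1) · C(25,2+1) = 8 · 2300 = 18400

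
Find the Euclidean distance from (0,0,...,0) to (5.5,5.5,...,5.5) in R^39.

||(5.5,5.5,...,5.5)|| = √(39)·5.5 ≈ 34.3475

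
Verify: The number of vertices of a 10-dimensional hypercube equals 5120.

False. The 10-cube has 2^10 = 1024 vertices.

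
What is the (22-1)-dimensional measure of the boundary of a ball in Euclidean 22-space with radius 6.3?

S = n·V_n(r)/r = 22·V_22(6.3)/6.3 (volume-to-surface relation), giving 9.90985e+15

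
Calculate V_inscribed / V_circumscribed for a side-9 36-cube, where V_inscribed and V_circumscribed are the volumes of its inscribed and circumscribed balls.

V_in / V_out = (r_in/r_out)^36 = (1/√36)^36 = 36^(-36/2) ≈ 9.69516e-29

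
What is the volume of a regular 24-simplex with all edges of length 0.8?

Volume = 0.8^24 · √(25/2^24) / 24! ≈ 9.29103e-30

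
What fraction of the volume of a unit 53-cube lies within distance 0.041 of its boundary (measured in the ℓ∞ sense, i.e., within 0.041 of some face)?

Shell fraction = 1 - (1-0.082)^53 ≈ 0.989268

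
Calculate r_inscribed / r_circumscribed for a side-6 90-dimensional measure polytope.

Ratio = (s/2)/(s√90/2) = 90^(-1/2) ≈ 0.105409.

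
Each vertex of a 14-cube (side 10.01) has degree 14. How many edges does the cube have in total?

The 14-cube has n·2^(n-1) = 14·2^13 = 14·8192 = 114688 edges.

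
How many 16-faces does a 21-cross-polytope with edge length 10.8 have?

Each 16-face is the convex hull of 17 vertices, one chosen as ±e_i from each of 17 distinct axes: 2^17·C(21,17) = 784465920.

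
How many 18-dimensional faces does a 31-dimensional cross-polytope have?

An n-cross-polytope has 2^(k+1)·C(n,k+1) k-faces. Here 2^19·C(31,19) = 524288·141120525 = 73987797811200.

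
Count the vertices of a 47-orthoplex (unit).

The vertices are ±e_1, ..., ±e_47, so there are 2·47 = 94.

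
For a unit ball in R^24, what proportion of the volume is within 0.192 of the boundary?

V(inner)/V(outer) = ((1-0.192)/1)^24 ≈ 0.005996, so the shell fraction is 0.994004.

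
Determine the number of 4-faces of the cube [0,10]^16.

f_4(16-cube) = (16 choose 4) · 2^12 = 7454720.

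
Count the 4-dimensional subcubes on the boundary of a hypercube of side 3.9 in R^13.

Choose 4 of 13 axes to span the face (C(13,4) = 715 ways), then fix each of the remaining 9 coordinates at one of its two extreme values (2^9 = 512 ways): 715·512 = 366080.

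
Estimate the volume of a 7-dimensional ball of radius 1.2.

Volume = π^{7/2}·(1.2)^7/Γ(9/2) ≈ 16.9297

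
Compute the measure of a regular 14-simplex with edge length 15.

For a regular n-simplex with edge a, V = (a^n / n!)·√((n+1)/2^n). With a=15, n=14: V ≈ 10132.2.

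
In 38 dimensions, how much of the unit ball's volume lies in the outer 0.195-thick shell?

1 - (1-0.195)^38 ≈ 0.999737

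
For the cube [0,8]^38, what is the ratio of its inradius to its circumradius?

For an n-cube of any side s, the inradius is s/2 and the circumradius is s√n/2, so the ratio is 1/√38 ≈ 0.162221.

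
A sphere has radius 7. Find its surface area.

|∂B_3(7)| = 4πr² = 4π·(7)² ≈ 615.752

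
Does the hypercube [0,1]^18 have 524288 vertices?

False. The 18-cube has 2^18 = 262144 vertices.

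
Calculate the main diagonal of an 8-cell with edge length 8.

Diagonal = √4 · 8 = 16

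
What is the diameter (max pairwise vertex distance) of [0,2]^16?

The space diagonal of an n-cube of side s is s√n. Here 2·√16 = 8.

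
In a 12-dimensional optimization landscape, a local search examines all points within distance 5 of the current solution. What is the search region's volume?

Volume = π^{12/2}·(5)^12/Γ(7) = 48828125·π^6/144 ≈ 3.25992e+08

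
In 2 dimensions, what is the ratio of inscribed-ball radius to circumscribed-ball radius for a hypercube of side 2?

r_in / r_out = (2/2) / (2√2/2) = 1/√2 ≈ 0.707107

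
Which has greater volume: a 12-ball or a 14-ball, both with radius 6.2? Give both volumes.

V_12(6.2) ≈ 4.30791e+09. V_14(6.2) ≈ 7.43194e+10. The 14-ball is larger.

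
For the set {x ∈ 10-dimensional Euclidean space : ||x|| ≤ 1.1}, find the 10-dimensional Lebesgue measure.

V_10(1.1) = π^(10/2) · (1.1)^10 / Γ(10/2 + 1) ≈ 6.61447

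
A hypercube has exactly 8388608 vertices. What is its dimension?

n = log_2(8388608) = 23.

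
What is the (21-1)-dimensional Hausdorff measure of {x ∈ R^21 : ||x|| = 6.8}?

|∂B_21(6.8)| ≈ 1.30902e+16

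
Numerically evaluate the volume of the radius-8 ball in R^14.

V_14(8) = π^(14/2) · (8)^14 / Γ(14/2 + 1) = 274877906944·π^7/315 ≈ 2.63559e+12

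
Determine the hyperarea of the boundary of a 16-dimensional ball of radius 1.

S = n·V_n(r)/r = 16·V_16(1)/1 (volume-to-surface relation), giving π^8/2520 ≈ 3.76529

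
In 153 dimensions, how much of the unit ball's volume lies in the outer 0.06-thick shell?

V(inner)/V(outer) = ((1-0.06)/1)^153 ≈ 7.737e-05, so the shell fraction is 0.999923.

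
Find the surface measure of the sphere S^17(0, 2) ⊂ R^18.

S_18(2) = 2·π^(18/2)·(2)^17 / Γ(18/2) = 2048·π^9/315 ≈ 193806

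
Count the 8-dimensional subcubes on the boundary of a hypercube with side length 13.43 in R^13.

Choose 8 of 13 axes to span the face (C(13,8) = 1287 ways), then fix each of the remaining 5 coordinates at one of its two extreme values (2^5 = 32 ways): 1287·32 = 41184.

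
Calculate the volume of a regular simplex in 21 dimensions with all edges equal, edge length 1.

V = (1^21 / 21!) · √((21+1) / 2^21) ≈ 6.33946e-23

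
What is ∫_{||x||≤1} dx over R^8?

The n-ball volume is π^(n/2)·r^n/Γ(n/2+1). With n=8, r=1: V = π^4/24 ≈ 4.05871.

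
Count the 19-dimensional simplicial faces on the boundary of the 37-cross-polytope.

f_19(37-orthoplex) = 2^20 · (37 choose 20) = 16677987900456960.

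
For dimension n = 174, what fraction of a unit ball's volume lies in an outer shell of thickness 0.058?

1 - (1-0.058)^174 ≈ 0.999969 ≈ 99.996946%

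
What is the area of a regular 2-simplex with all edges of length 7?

Area = (√3/4) · 7² = 21.2176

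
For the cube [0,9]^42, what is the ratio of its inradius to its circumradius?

Ratio = (s/2)/(s√42/2) = 42^(-1/2) ≈ 0.154303.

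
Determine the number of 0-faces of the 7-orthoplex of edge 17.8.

Number of 0-faces = 2^(0+1) · C(7,0+1) = 2 · 7 = 14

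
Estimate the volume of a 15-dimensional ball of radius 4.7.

Volume = π^{15/2}·(4.7)^15/Γ(17/2) ≈ 4.60148e+09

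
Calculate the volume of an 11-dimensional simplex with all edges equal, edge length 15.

V_11 = √(12) · 15^11 / (11! · 2^(11/2)) ≈ 16587.2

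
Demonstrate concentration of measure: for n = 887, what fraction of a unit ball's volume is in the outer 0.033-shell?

1 - (1-0.033)^887 ≈ 1 - 1.184e-13 ≈ (100 - 1.18e-11)%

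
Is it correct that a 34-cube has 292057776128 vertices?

False. The 34-cube has 2^34 = 17179869184 vertices.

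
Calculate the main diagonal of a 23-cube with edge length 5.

Diagonal = √23 · 5 ≈ 23.9792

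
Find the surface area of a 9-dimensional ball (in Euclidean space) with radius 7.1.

S = n·V_n(r)/r = 9·V_9(7.1)/7.1 (volume-to-surface relation), giving 1.91702e+08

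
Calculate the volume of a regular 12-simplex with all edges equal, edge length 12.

V_12 = √(13) · 12^12 / (12! · 2^(12/2)) ≈ 1048.65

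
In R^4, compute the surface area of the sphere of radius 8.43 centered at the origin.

The surface area of an n-ball is 2π^(n/2) r^(n-1) / Γ(n/2). For n=4, r=8.43: 11825.3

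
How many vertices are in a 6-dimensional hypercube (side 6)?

Choose 0 of 6 axes to span the face (C(6,0) = 1 way), then fix each of the remaining 6 coordinates at one of its two extreme values (2^6 = 64 ways): 1·64 = 64.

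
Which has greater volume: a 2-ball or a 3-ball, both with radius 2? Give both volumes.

V_2(2) ≈ 12.5664. V_3(2) ≈ 33.5103. The 3-ball is larger.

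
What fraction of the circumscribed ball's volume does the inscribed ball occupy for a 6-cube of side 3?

The radii are 3/2 and 3√6/2, so the volume ratio is (1/√6)^6 = 6^{-6/2} ≈ 0.00462963.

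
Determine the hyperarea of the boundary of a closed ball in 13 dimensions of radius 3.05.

S_13(3.05) = 2·π^(13/2)·(3.05)^12 / Γ(13/2) ≈ 7.67154e+06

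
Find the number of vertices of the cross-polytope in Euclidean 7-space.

An n-cross-polytope has 2^(k+1)·C(n,k+1) k-faces. Here 2^1·C(7,1) = 2·7 = 14.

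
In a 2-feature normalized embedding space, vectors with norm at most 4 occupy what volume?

The n-ball volume is π^(n/2)·r^n/Γ(n/2+1). With n=2, r=4: V = 16·π ≈ 50.2655.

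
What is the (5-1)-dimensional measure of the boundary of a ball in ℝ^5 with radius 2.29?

The surface area of an n-ball is 2π^(n/2) r^(n-1) / Γ(n/2). For n=5, r=2.29: 723.786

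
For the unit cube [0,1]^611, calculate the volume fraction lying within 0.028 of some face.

The inner cube has side 1-2·0.028 = 0.944 and volume (0.944)^611 ≈ 5.104e-16, so the shell holds 1 - 5.104e-16 of the volume.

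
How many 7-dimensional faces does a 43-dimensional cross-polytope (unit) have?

Number of 7-faces = 2^(7+1) · C(43,7+1) = 256 · 145008513 = 37122179328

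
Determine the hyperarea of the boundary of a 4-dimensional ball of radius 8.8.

S_4(8.8) = 2·π^(4/2)·(8.8)^3 / Γ(4/2) ≈ 13451.7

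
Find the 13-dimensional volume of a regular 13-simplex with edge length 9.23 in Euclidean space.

For a regular n-simplex with edge a, V = (a^n / n!)·√((n+1)/2^n). With a=9.23, n=13: V ≈ 23.4267.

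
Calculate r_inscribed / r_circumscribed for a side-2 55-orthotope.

r_in / r_out = (2/2) / (2√55/2) = 1/√55 ≈ 0.13484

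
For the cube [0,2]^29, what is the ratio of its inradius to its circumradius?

For an n-cube of any side s, the inradius is s/2 and the circumradius is s√n/2, so the ratio is 1/√29 ≈ 0.185695.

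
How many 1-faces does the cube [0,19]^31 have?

The 31-cube has n·2^(n-1) = 31·2^30 = 31·1073741824 = 33285996544 edges.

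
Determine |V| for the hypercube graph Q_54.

Number of vertices = 2^54 = 18014398509481984.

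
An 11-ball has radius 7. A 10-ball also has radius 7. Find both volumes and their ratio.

V_11(7) ≈ 3.72549e+09. V_10(7) ≈ 7.20358e+08. Ratio V_11/V_10 ≈ 5.172.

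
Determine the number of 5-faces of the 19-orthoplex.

Number of 5-faces = 2^(5+1) · C(19,5+1) = 64 · 27132 = 1736448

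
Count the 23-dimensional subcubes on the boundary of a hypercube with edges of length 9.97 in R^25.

An n-cube has C(n,k)·2^(n-k) k-faces. Here C(25,23)·2^2 = 300·4 = 1200.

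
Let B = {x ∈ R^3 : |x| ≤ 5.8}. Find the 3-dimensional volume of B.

Volume = π^{3/2}·(5.8)^3/Γ(5/2) ≈ 817.283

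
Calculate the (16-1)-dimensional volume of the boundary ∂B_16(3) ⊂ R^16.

|∂B_16(3)| = 1594323·π^8/280 ≈ 5.40278e+07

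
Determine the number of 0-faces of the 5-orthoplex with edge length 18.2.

f_0(5-orthoplex) = 2^1 · (5 choose 1) = 10.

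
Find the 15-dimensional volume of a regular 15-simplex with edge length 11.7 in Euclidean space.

V = (11.7^15 / 15!) · √((15+1) / 2^15) ≈ 178.083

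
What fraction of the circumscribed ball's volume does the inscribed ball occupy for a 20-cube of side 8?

The radii are 8/2 and 8√20/2, so the volume ratio is (1/√20)^20 = 20^{-20/2} ≈ 9.76562e-14.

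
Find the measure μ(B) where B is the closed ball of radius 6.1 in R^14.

Volume = π^{14/2}·(6.1)^14/Γ(8) ≈ 5.91884e+10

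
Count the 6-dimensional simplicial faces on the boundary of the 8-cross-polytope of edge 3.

f_6(8-orthoplex) = 2^7 · (8 choose 7) = 1024.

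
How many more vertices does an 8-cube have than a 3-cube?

The 8-cube has 2^8 = 256 vertices. The 3-cube has 2^3 = 8 vertices. Difference: 256 - 8 = 248.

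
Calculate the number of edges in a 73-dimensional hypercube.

Number of 1-faces = C(73,1)·2^(73-1) = 73·4722366482869645213696 = 344732753249484100599808.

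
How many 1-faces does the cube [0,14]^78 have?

The 78-cube has n·2^(n-1) = 78·2^77 = 78·151115727451828646838272 = 11787026741242634453385216 edges.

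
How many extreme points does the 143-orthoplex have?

The 143-dimensional cross-polytope has 2n = 2·143 = 286 vertices.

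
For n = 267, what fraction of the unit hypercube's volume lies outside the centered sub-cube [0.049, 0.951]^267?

1 - (1 - 2·0.049)^267 = 1 - 0.902^267 ≈ 1 - 1.097e-12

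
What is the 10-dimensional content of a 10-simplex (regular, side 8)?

For a regular n-simplex with edge a, V = (a^n / n!)·√((n+1)/2^n). With a=8, n=10: V ≈ 30.6678.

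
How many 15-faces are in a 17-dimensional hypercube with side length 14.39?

f_15(17-cube) = (17 choose 15) · 2^2 = 544.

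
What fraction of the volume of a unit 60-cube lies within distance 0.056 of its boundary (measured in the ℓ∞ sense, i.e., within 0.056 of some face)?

Shell fraction = 1 - (1-0.112)^60 ≈ 0.999197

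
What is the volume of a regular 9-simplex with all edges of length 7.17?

Volume = 7.17^9 · √(10/2^9) / 9! ≈ 19.2874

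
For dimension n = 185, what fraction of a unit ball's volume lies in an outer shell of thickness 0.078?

1 - (1-0.078)^185 ≈ 0.9999997013 ≈ 99.999970%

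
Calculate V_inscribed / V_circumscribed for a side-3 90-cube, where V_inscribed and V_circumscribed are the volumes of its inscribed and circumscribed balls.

V_in/V_out = n^(-n/2) = 90^(-90/2) ≈ 1.14574e-88.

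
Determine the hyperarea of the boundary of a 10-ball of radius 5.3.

|∂B_10(5.3)| ≈ 8.41494e+07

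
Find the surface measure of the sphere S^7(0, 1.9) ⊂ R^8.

S = n·V_n(r)/r = 8·V_8(1.9)/1.9 (volume-to-surface relation), giving 2902.37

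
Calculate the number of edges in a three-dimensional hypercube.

Number of 1-faces = C(3,1)·2^(3-1) = 3·4 = 12.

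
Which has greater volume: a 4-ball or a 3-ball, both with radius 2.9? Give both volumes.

V_4(2.9) ≈ 349.029. V_3(2.9) ≈ 102.16. The 4-ball is larger.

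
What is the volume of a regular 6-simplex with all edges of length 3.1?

V_6 = √(7) · 3.1^6 / (6! · 2^(6/2)) ≈ 0.407659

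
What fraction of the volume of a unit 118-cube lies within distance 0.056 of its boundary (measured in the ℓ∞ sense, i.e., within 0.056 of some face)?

1 - (1 - 2·0.056)^118 = 1 - 0.888^118 ≈ 0.999999182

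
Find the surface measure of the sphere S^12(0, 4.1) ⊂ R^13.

S_13(4.1) = 2·π^(13/2)·(4.1)^12 / Γ(13/2) ≈ 2.67111e+08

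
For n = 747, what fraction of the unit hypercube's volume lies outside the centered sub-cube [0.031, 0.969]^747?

The inner cube has side 1-2·0.031 = 0.938 and volume (0.938)^747 ≈ 1.72e-21, so the shell holds 1 - 1.72e-21 of the volume.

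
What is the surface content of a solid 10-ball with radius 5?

S_10(5) = 2·π^(10/2)·(5)^9 / Γ(10/2) = 1953125·π^5/12 ≈ 4.98079e+07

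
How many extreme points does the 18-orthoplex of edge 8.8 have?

Number of vertices = 2n = 36.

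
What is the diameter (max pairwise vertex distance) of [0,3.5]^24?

Diagonal = √24 · 3.5 ≈ 17.1464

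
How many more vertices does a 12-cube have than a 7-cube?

The 12-cube has 2^12 = 4096 vertices. The 7-cube has 2^7 = 128 vertices. Difference: 4096 - 128 = 3968.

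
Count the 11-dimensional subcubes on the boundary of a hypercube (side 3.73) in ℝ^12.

An n-cube has C(n,k)·2^(n-k) k-faces. Here C(12,11)·2^1 = 12·2 = 24.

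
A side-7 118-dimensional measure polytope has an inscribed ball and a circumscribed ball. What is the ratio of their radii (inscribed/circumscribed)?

r_in = 7/2 (half the side); r_out = 7√118/2 (half the diagonal). Ratio = 1/√118 ≈ 0.0920575.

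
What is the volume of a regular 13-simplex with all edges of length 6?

V = (6^13 / 13!) · √((13+1) / 2^13) ≈ 0.0867072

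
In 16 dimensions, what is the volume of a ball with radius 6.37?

Volume = π^{16/2}·(6.37)^16/Γ(9) ≈ 1.72946e+12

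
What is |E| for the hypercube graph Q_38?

The 38-cube has n·2^(n-1) = 38·2^37 = 38·137438953472 = 5222680231936 edges.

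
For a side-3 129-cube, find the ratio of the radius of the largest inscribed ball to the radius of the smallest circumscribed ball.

r_in = 3/2 (half the side); r_out = 3√129/2 (half the diagonal). Ratio = 1/√129 ≈ 0.0880451.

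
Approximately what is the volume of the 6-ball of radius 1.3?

Volume = π^{6/2}·(1.3)^6/Γ(4) ≈ 24.9436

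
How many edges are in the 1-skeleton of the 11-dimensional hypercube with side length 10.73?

The 11-cube has n·2^(n-1) = 11·2^10 = 11·1024 = 11264 edges.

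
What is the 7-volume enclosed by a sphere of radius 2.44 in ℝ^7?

Volume = π^{7/2}·(2.44)^7/Γ(9/2) ≈ 2432.82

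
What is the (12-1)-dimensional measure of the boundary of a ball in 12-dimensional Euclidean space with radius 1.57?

S = n·V_n(r)/r = 12·V_12(1.57)/1.57 (volume-to-surface relation), giving 2288.99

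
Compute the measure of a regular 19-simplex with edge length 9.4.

For a regular n-simplex with edge a, V = (a^n / n!)·√((n+1)/2^n). With a=9.4, n=19: V ≈ 0.156698.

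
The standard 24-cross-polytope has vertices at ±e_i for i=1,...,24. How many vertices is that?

An n-cross-polytope has 2n vertices; here n = 24, giving 48.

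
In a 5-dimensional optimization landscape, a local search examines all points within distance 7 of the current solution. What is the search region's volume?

The n-ball volume is π^(n/2)·r^n/Γ(n/2+1). With n=5, r=7: V = 134456·π^2/15 ≈ 88468.5.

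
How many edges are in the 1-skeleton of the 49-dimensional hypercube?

Number of 1-faces = C(49,1)·2^(49-1) = 49·281474976710656 = 13792273858822144.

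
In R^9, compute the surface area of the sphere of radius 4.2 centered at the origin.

S = n·V_n(r)/r = 9·V_9(4.2)/4.2 (volume-to-surface relation), giving 2.87445e+06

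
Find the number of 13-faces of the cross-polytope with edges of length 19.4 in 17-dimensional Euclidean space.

Each 13-face is the convex hull of 14 vertices, one chosen as ±e_i from each of 14 distinct axes: 2^14·C(17,14) = 11141120.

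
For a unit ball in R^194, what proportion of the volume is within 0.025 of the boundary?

1 - (1-0.025)^194 ≈ 0.99264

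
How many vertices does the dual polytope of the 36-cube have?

The vertices are ±e_1, ..., ±e_36, so there are 2·36 = 72.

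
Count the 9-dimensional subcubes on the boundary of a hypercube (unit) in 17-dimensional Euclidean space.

Choose 9 of 17 axes to span the face (C(17,9) = 24310 ways), then fix each of the remaining 8 coordinates at one of its two extreme values (2^8 = 256 ways): 24310·256 = 6223360.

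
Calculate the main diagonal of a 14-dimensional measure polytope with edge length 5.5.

The space diagonal of an n-cube of side s is s√n. Here 5.5·√14 ≈ 20.5791.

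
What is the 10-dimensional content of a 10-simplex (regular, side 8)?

V = (8^10 / 10!) · √((10+1) / 2^10) ≈ 30.6678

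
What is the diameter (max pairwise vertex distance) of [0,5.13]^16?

d = √(5.13² + 5.13² + ... + 5.13²) [16 terms] = √(16·5.13²) = 5.13√16 = 20.52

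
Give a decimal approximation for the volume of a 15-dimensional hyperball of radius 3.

V_15(3) = π^(15/2) · (3)^15 / Γ(15/2 + 1) = 45349632·π^7/25025 ≈ 5.47329e+06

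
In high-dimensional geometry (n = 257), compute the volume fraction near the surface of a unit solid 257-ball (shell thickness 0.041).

1 - (1-0.041)^257 ≈ 0.999979 ≈ 99.997875%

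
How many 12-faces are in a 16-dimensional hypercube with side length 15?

An n-cube has C(n,k)·2^(n-k) k-faces. Here C(16,12)·2^4 = 1820·16 = 29120.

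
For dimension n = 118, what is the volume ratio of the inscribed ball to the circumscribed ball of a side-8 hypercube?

The radii are 8/2 and 8√118/2, so the volume ratio is (1/√118)^118 = 118^{-118/2} ≈ 5.74066e-123.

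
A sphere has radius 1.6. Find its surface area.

S_3(1.6) = 2·π^(3/2)·(1.6)^2 / Γ(3/2) = 4πr² = 4π·(1.6)² ≈ 32.1699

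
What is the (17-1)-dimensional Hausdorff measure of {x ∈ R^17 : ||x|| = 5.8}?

|∂B_17(5.8)| ≈ 3.93059e+12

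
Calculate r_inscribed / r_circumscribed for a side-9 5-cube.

For an n-cube of any side s, the inradius is s/2 and the circumradius is s√n/2, so the ratio is 1/√5 ≈ 0.447214.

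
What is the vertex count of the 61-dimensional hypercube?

Number of vertices = 2^61 = 2305843009213693952.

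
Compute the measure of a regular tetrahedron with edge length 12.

Volume = (√2/12) · 12³ = 203.647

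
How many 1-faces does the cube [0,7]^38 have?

Number of 1-faces = C(38,1)·2^(38-1) = 38·137438953472 = 5222680231936.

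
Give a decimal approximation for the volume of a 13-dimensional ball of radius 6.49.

The n-ball volume is π^(n/2)·r^n/Γ(n/2+1). With n=13, r=6.49: V ≈ 3.30006e+10.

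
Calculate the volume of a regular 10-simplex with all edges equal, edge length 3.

Volume = 3^10 · √(11/2^10) / 10! ≈ 0.00168654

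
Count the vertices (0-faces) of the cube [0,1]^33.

Number of vertices = 2^33 = 8589934592.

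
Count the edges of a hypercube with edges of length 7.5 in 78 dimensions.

Each of the 2^78 = 302231454903657293676544 vertices has degree 78; total edges = 78·2^78/2 = 11787026741242634453385216.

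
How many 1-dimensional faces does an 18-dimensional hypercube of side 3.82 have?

An n-cube has C(n,k)·2^(n-k) k-faces. Here C(18,1)·2^17 = 18·131072 = 2359296.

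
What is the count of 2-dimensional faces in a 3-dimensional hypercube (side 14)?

Number of 2-faces = C(3,2) · 2^(3-2) = 3 · 2 = 6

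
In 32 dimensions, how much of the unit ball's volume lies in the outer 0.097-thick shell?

1 - (1-0.097)^32 ≈ 0.961805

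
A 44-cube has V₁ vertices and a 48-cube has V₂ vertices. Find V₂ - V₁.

V₁ = 2^44 = 17592186044416. V₂ = 2^48 = 281474976710656. V₂ - V₁ = 263882790666240.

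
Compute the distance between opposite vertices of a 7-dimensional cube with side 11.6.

||(11.6,11.6,...,11.6)|| = √(7)·11.6 ≈ 30.6907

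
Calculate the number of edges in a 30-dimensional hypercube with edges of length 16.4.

Number of 1-faces = C(30,1)·2^(30-1) = 30·536870912 = 16106127360.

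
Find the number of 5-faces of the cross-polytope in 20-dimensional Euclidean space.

Number of 5-faces = 2^(5+1) · C(20,5+1) = 64 · 38760 = 2480640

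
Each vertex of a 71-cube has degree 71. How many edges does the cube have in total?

An n-cube has n·2^(n-1) edges. With n = 71: 71·1180591620717411303424 = 83822005070936202543104.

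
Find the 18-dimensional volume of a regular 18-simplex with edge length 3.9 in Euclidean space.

V_18 = √(19) · 3.9^18 / (18! · 2^(18/2)) ≈ 5.79334e-08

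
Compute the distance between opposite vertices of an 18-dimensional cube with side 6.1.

Diagonal = √18 · 6.1 ≈ 25.8801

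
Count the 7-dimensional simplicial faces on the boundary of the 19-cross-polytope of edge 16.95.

f_7(19-orthoplex) = 2^8 · (19 choose 8) = 19348992.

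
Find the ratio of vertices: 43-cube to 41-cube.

The 43-cube has 2^43 = 8796093022208 vertices. The 41-cube has 2^41 = 2199023255552 vertices. Ratio: 8796093022208/2199023255552 = 4.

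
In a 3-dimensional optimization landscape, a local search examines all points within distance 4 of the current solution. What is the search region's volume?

V = 256·π/3 ≈ 268.083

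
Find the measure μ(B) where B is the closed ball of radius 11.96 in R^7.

The n-ball volume is π^(n/2)·r^n/Γ(n/2+1). With n=7, r=11.96: V ≈ 1.65386e+08.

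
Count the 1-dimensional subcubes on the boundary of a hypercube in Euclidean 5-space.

An n-cube has C(n,k)·2^(n-k) k-faces. Here C(5,1)·2^4 = 5·16 = 80.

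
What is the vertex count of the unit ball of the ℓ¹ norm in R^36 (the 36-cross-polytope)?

An n-cross-polytope has 2n vertices; here n = 36, giving 72.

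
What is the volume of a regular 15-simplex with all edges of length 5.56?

Volume = 5.56^15 · √(16/2^15) / 15! ≈ 0.00253488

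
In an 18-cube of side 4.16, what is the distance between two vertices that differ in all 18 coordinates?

||(4.16,4.16,...,4.16)|| = √(18)·4.16 ≈ 17.6494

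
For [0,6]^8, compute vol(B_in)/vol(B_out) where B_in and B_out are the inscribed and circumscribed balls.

Volume scales as r^n, and r_in/r_out = 1/√8, giving (1/√8)^8 ≈ 0.000244141.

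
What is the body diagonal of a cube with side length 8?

||(8,8,...,8)|| = √(3)·8 ≈ 13.8564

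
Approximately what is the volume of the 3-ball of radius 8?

V = 2048·π/3 ≈ 2144.66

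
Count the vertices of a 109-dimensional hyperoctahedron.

The 109-dimensional cross-polytope has 2n = 2·109 = 218 vertices.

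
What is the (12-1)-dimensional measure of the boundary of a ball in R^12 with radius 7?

S = n·V_n(r)/r = 12·V_12(7)/7 (volume-to-surface relation), giving 1977326743·π^6/60 ≈ 3.1683e+10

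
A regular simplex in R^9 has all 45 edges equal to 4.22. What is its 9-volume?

Volume = 4.22^9 · √(10/2^9) / 9! ≈ 0.163461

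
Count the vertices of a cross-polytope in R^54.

Number of vertices = 2n = 108.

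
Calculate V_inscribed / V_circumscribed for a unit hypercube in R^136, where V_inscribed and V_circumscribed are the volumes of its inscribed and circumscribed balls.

V_in / V_out = (r_in/r_out)^136 = (1/√136)^136 = 136^(-136/2) ≈ 8.30528e-146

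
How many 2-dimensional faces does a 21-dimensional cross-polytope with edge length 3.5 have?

Number of 2-faces = 2^(2+1) · C(21,2+1) = 8 · 1330 = 10640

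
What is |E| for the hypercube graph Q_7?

Number of 1-faces = C(7,1)·2^(7-1) = 7·64 = 448.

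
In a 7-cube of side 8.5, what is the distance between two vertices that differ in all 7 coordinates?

The space diagonal of an n-cube of side s is s√n. Here 8.5·√7 ≈ 22.4889.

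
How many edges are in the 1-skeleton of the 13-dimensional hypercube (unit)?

An n-cube has n·2^(n-1) edges. With n = 13: 13·4096 = 53248.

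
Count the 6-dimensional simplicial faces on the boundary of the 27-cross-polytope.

An n-cross-polytope has 2^(k+1)·C(n,k+1) k-faces. Here 2^7·C(27,7) = 128·888030 = 113667840.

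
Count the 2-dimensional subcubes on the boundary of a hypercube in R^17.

An n-cube has C(n,k)·2^(n-k) k-faces. Here C(17,2)·2^15 = 136·32768 = 4456448.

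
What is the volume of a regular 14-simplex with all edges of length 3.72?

For a regular n-simplex with edge a, V = (a^n / n!)·√((n+1)/2^n). With a=3.72, n=14: V ≈ 3.37309e-05.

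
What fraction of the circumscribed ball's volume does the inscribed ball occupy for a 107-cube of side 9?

Volume scales as r^n, and r_in/r_out = 1/√107, giving (1/√107)^107 ≈ 2.67897e-109.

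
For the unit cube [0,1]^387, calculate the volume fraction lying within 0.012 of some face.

The inner cube has side 1-2·0.012 = 0.976 and volume (0.976)^387 ≈ 8.262e-05, so the shell holds 0.999917 of the volume.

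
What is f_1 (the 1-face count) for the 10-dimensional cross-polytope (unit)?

Number of 1-faces = 2^(1+1) · C(10,1+1) = 4 · 45 = 180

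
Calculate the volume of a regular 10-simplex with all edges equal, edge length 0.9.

For a regular n-simplex with edge a, V = (a^n / n!)·√((n+1)/2^n). With a=0.9, n=10: V ≈ 9.95883e-09.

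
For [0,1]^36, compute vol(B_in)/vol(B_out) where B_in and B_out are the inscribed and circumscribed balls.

The radii are 1/2 and 1√36/2, so the volume ratio is (1/√36)^36 = 36^{-36/2} ≈ 9.69516e-29.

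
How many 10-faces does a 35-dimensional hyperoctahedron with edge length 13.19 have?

Each 10-face is the convex hull of 11 vertices, one chosen as ±e_i from each of 11 distinct axes: 2^11·C(35,11) = 854478643200.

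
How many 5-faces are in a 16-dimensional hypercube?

An n-cube has C(n,k)·2^(n-k) k-faces. Here C(16,5)·2^11 = 4368·2048 = 8945664.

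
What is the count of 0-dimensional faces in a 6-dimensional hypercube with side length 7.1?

Choose 0 of 6 axes to span the face (C(6,0) = 1 way), then fix each of the remaining 6 coordinates at one of its two extreme values (2^6 = 64 ways): 1·64 = 64.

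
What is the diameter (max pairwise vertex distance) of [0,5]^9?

The space diagonal of an n-cube of side s is s√n. Here 5·√9 = 15.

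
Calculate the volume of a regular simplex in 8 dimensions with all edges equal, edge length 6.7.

For a regular n-simplex with edge a, V = (a^n / n!)·√((n+1)/2^n). With a=6.7, n=8: V ≈ 18.8834.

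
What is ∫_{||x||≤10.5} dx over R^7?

The n-ball volume is π^(n/2)·r^n/Γ(n/2+1). With n=7, r=10.5: V = 85766121·π^3/40 ≈ 6.64822e+07.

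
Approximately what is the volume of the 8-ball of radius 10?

Volume = π^{8/2}·(10)^8/Γ(5) = 12500000·π^4/3 ≈ 4.05871e+08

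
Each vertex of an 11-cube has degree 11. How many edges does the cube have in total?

The 11-cube has n·2^(n-1) = 11·2^10 = 11·1024 = 11264 edges.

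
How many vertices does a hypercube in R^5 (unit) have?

An n-cube has 2^n vertices; for n = 5 that is 2^5 = 32.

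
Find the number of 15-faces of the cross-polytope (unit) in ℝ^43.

Each 15-face is the convex hull of 16 vertices, one chosen as ±e_i from each of 16 distinct axes: 2^16·C(43,16) = 17378977331150848.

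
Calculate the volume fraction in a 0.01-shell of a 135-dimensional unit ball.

Shell fraction = 1 - (1-0.01)^135 ≈ 0.742515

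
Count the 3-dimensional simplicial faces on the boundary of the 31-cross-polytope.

An n-cross-polytope has 2^(k+1)·C(n,k+1) k-faces. Here 2^4·C(31,4) = 16·31465 = 503440.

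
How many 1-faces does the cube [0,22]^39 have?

Number of 1-faces = C(39,1)·2^(39-1) = 39·274877906944 = 10720238370816.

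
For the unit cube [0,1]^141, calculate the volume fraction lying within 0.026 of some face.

Shell fraction = 1 - (1-0.052)^141 ≈ 0.999463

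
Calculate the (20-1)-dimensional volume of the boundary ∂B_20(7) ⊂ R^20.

|∂B_20(7)| = 1628413597910449·π^10/25920 ≈ 5.8834e+15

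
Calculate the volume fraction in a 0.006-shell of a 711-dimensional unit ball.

Shell fraction = 1 - (1-0.006)^711 ≈ 0.986141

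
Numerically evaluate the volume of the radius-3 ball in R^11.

The n-ball volume is π^(n/2)·r^n/Γ(n/2+1). With n=11, r=3: V = 419904·π^5/385 ≈ 333763.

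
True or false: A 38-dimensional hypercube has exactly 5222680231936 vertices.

False. The 38-cube has 2^38 = 274877906944 vertices.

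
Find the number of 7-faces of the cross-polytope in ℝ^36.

Number of 7-faces = 2^(7+1) · C(36,7+1) = 256 · 30260340 = 7746647040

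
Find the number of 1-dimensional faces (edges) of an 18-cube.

An n-cube has n·2^(n-1) edges. With n = 18: 18·131072 = 2359296.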